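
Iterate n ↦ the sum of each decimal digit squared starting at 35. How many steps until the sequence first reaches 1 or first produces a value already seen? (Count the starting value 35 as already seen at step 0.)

13

35 → 3² + 5² = 9 + 25 = 34
34 → 3² + 4² = 9 + 16 = 25
25 → 2² + 5² = 4 + 25 = 29
29 → 2² + 9² = 4 + 81 = 85
85 → 8² + 5² = 64 + 25 = 89
89 → 8² + 9² = 64 + 81 = 145
145 → 1² + 4² + 5² = 1 + 16 + 25 = 42
42 → 4² + 2² = 16 + 4 = 20
20 → 2² + 0² = 4 + 0 = 4
4 → 4² = 16
16 → 1² + 6² = 1 + 36 = 37
37 → 3² + 7² = 9 + 49 = 58
58 → 5² + 8² = 25 + 64 = 89  — 89 repeats.
That took 13 steps.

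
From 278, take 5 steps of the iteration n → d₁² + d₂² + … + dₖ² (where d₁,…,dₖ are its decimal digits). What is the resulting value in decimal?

278 → 117
117 → 51
51 → 26
26 → 40
40 → 16

16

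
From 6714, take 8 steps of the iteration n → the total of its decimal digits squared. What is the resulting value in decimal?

42

6714 → 102
102 → 5
5 → 25
25 → 29
29 → 85
85 → 89
89 → 145
145 → 42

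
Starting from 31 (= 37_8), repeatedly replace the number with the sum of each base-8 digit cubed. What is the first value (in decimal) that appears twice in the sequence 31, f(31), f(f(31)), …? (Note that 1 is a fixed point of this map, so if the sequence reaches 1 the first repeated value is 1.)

559

31 = (3,7)_8 → 3³ + 7³ = 27 + 343 = 370
370 = (5,6,2)_8 → 5³ + 6³ + 2³ = 125 + 216 + 8 = 349
349 = (5,3,5)_8 → 5³ + 3³ + 5³ = 125 + 27 + 125 = 277
277 = (4,2,5)_8 → 4³ + 2³ + 5³ = 64 + 8 + 125 = 197
197 = (3,0,5)_8 → 3³ + 0³ + 5³ = 27 + 0 + 125 = 152
152 = (2,3,0)_8 → 2³ + 3³ + 0³ = 8 + 27 + 0 = 35
35 = (4,3)_8 → 4³ + 3³ = 64 + 27 = 91
91 = (1,3,3)_8 → 1³ + 3³ + 3³ = 1 + 27 + 27 = 55
55 = (6,7)_8 → 6³ + 7³ = 216 + 343 = 559
559 = (1,0,5,7)_8 → 1³ + 0³ + 5³ + 7³ = 1 + 0 + 125 + 343 = 469
469 = (7,2,5)_8 → 7³ + 2³ + 5³ = 343 + 8 + 125 = 476
476 = (7,3,4)_8 → 7³ + 3³ + 4³ = 343 + 27 + 64 = 434
434 = (6,6,2)_8 → 6³ + 6³ + 2³ = 216 + 216 + 8 = 440
440 = (6,7,0)_8 → 6³ + 7³ + 0³ = 216 + 343 + 0 = 559  — 559 already appeared earlier.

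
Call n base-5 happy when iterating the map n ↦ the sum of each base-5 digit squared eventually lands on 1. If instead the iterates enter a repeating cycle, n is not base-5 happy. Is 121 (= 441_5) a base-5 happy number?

base-5 happy

121 = (4,4,1)_5 → 33
33 = (1,1,3)_5 → 11
11 = (2,1)_5 → 5
5 = (1,0)_5 → 1  — reached 1.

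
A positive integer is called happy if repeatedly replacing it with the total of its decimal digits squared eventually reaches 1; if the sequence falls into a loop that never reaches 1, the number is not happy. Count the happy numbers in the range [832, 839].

832: 832 → 77 → 98 → 145 → 42 → 20 → 4 → 16 → 37 → 58 → 89 → 145  — not happy
833: 833 → 82 → 68 → 100 → 1  — happy
834: 834 → 89 → 145 → 42 → 20 → 4 → 16 → 37 → 58 → 89  — not happy
835: 835 → 98 → 145 → 42 → 20 → 4 → 16 → 37 → 58 → 89 → 145  — not happy
836: 836 → 109 → 82 → 68 → 100 → 1  — happy
837: 837 → 122 → 9 → 81 → 65 → 61 → 37 → 58 → 89 → 145 → 42 → 20 → 4 → 16 → 37  — not happy
838: 838 → 137 → 59 → 106 → 37 → 58 → 89 → 145 → 42 → 20 → 4 → 16 → 37  — not happy
839: 839 → 154 → 42 → 20 → 4 → 16 → 37 → 58 → 89 → 145 → 42  — not happy
happy: 833, 836

2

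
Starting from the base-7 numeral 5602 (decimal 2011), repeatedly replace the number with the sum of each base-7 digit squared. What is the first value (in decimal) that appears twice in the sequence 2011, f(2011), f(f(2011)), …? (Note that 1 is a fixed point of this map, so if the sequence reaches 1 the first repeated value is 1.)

25

2011 = (5,6,0,2)_7 → 65
65 = (1,2,2)_7 → 9
9 = (1,2)_7 → 5
5 = (5)_7 → 25
25 = (3,4)_7 → 25  — 25 already appeared earlier.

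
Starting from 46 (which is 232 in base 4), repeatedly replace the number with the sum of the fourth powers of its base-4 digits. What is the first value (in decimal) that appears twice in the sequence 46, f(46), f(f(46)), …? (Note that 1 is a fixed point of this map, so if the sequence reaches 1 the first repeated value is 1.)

83

46 = (2,3,2)_4 → 2⁴ + 3⁴ + 2⁴ = 113
113 = (1,3,0,1)_4 → 1⁴ + 3⁴ + 0⁴ + 1⁴ = 83
83 = (1,1,0,3)_4 → 1⁴ + 1⁴ + 0⁴ + 3⁴ = 83  — 83 already appeared earlier.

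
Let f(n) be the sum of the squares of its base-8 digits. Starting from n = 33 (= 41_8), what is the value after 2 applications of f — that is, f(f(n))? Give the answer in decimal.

33 = (4,1)_8 → 4² + 1² = 17
17 = (2,1)_8 → 2² + 1² = 5

5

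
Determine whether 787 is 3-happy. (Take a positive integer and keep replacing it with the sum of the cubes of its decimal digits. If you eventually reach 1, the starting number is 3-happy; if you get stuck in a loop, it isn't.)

3-happy

787 → 7³ + 8³ + 7³ = 1198
1198 → 1³ + 1³ + 9³ + 8³ = 1243
1243 → 1³ + 2³ + 4³ + 3³ = 100
100 → 1³ + 0³ + 0³ = 1  — reached 1.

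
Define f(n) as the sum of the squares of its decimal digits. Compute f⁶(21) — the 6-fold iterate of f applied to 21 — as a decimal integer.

145

21 → 2² + 1² = 4 + 1 = 5
5 → 5² = 25
25 → 2² + 5² = 4 + 25 = 29
29 → 2² + 9² = 4 + 81 = 85
85 → 8² + 5² = 64 + 25 = 89
89 → 8² + 9² = 64 + 81 = 145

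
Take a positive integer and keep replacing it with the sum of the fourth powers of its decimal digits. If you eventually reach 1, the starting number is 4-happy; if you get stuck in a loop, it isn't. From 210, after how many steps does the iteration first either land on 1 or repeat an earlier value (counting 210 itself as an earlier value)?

5

210 → 2⁴ + 1⁴ + 0⁴ = 17
17 → 1⁴ + 7⁴ = 2402
2402 → 2⁴ + 4⁴ + 0⁴ + 2⁴ = 288
288 → 2⁴ + 8⁴ + 8⁴ = 8208
8208 → 8⁴ + 2⁴ + 0⁴ + 8⁴ = 8208  — 8208 repeats.
That took 5 steps.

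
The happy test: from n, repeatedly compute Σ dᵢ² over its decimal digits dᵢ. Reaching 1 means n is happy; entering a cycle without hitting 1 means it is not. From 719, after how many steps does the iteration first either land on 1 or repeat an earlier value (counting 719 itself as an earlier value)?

12

719 → 7² + 1² + 9² = 131
131 → 1² + 3² + 1² = 11
11 → 1² + 1² = 2
2 → 2² = 4
4 → 4² = 16
16 → 1² + 6² = 37
37 → 3² + 7² = 58
58 → 5² + 8² = 89
89 → 8² + 9² = 145
145 → 1² + 4² + 5² = 42
42 → 4² + 2² = 20
20 → 2² + 0² = 4  — 4 repeats.
That took 12 steps.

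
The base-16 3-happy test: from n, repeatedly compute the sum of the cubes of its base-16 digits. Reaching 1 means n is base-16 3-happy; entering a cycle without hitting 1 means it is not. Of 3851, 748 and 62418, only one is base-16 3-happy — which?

748

3851: 3851 → 4706 → 233 → 3473 → 2927 → 4922 → 1055 → 3440 → 2540 → 5201 → 191 → 4706  — repeats 4706 (not base-16 3-happy)
748: 748 → 4480 → 514 → 16 → 1  — reaches 1 (base-16 3-happy)
62418: 62418 → 5607 → 3213 → 4437 → 252 → 5103 → 6147 → 540 → 1737 → 2673 → 1344 → 189 → 3528 → 4437  — repeats 4437 (not base-16 3-happy)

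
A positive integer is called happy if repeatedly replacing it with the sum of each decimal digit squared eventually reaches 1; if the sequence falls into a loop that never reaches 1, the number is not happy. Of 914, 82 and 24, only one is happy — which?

914: 914 → 98 → 145 → 42 → 20 → 4 → 16 → 37 → 58 → 89 → 145  — repeats 145 (not happy)
82: 82 → 68 → 100 → 1  — reaches 1 (happy)
24: 24 → 20 → 4 → 16 → 37 → 58 → 89 → 145 → 42 → 20  — repeats 20 (not happy)

82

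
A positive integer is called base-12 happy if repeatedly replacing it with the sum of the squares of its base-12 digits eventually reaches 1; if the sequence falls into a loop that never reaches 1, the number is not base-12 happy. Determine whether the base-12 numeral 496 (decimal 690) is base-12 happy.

not base-12 happy

690 = (4,9,6)_12 → 4² + 9² + 6² = 16 + 81 + 36 = 133
133 = (11,1)_12 → 11² + 1² = 121 + 1 = 122
122 = (10,2)_12 → 10² + 2² = 100 + 4 = 104
104 = (8,8)_12 → 8² + 8² = 64 + 64 = 128
128 = (10,8)_12 → 10² + 8² = 100 + 64 = 164
164 = (1,1,8)_12 → 1² + 1² + 8² = 1 + 1 + 64 = 66
66 = (5,6)_12 → 5² + 6² = 25 + 36 = 61
61 = (5,1)_12 → 5² + 1² = 25 + 1 = 26
26 = (2,2)_12 → 2² + 2² = 4 + 4 = 8
8 = (8)_12 → 8² = 64
64 = (5,4)_12 → 5² + 4² = 25 + 16 = 41
41 = (3,5)_12 → 3² + 5² = 9 + 25 = 34
34 = (2,10)_12 → 2² + 10² = 4 + 100 = 104  — 104 already seen; the sequence cycles without reaching 1.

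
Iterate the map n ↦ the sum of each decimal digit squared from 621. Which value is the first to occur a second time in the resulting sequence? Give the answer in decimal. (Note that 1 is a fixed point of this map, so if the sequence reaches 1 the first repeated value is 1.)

89

621 → 6² + 2² + 1² = 41
41 → 4² + 1² = 17
17 → 1² + 7² = 50
50 → 5² + 0² = 25
25 → 2² + 5² = 29
29 → 2² + 9² = 85
85 → 8² + 5² = 89
89 → 8² + 9² = 145
145 → 1² + 4² + 5² = 42
42 → 4² + 2² = 20
20 → 2² + 0² = 4
4 → 4² = 16
16 → 1² + 6² = 37
37 → 3² + 7² = 58
58 → 5² + 8² = 89  — 89 already appeared earlier.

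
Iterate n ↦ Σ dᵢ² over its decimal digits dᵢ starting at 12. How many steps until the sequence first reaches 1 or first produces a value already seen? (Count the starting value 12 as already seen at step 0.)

13

12 → 1² + 2² = 1 + 4 = 5
5 → 5² = 25
25 → 2² + 5² = 4 + 25 = 29
29 → 2² + 9² = 4 + 81 = 85
85 → 8² + 5² = 64 + 25 = 89
89 → 8² + 9² = 64 + 81 = 145
145 → 1² + 4² + 5² = 1 + 16 + 25 = 42
42 → 4² + 2² = 16 + 4 = 20
20 → 2² + 0² = 4 + 0 = 4
4 → 4² = 16
16 → 1² + 6² = 1 + 36 = 37
37 → 3² + 7² = 9 + 49 = 58
58 → 5² + 8² = 25 + 64 = 89  — 89 repeats.
That took 13 steps.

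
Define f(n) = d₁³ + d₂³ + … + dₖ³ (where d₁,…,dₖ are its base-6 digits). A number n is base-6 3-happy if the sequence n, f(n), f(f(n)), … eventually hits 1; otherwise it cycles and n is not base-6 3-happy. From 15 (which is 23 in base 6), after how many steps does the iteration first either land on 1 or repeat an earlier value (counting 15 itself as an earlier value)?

4

15 = (2,3)_6 → 2³ + 3³ = 8 + 27 = 35
35 = (5,5)_6 → 5³ + 5³ = 125 + 125 = 250
250 = (1,0,5,4)_6 → 1³ + 0³ + 5³ + 4³ = 1 + 0 + 125 + 64 = 190
190 = (5,1,4)_6 → 5³ + 1³ + 4³ = 125 + 1 + 64 = 190  — 190 repeats.
That took 4 steps.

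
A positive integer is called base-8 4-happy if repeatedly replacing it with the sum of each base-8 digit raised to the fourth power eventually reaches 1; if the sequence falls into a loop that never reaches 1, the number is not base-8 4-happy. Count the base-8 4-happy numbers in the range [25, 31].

1

25: 25 → 82 → 33 → 257 → 257  (repeats 257)
26: 26 → 97 → 258 → 272 → 272  (repeats 272)
27: 27 → 162 → 288 → 512 → 1  (reaches 1)
28: 28 → 337 → 642 → 33 → 257 → 257  (repeats 257)
29: 29 → 706 → 98 → 273 → 273  (repeats 273)
30: 30 → 1377 → 898 → 1313 → 529 → 18 → 32 → 256 → 256  (repeats 256)
31: 31 → 2482 → 2864 → 2177 → 273 → 273  (repeats 273)
base-8 4-happy: 27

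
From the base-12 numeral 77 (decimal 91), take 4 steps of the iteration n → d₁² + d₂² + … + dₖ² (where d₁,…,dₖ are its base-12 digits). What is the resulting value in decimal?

91 = (7,7)_12 → 7² + 7² = 98
98 = (8,2)_12 → 8² + 2² = 68
68 = (5,8)_12 → 5² + 8² = 89
89 = (7,5)_12 → 7² + 5² = 74

74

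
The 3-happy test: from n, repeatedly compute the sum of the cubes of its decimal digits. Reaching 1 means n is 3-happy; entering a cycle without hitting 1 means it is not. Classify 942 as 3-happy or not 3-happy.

942 → 9³ + 4³ + 2³ = 801
801 → 8³ + 0³ + 1³ = 513
513 → 5³ + 1³ + 3³ = 153
153 → 1³ + 5³ + 3³ = 153  — 153 already seen; the sequence cycles without reaching 1.

not 3-happy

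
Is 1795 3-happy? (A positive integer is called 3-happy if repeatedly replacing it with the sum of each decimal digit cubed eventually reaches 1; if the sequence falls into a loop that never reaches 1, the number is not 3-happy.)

1795 → 1³ + 7³ + 9³ + 5³ = 1 + 343 + 729 + 125 = 1198
1198 → 1³ + 1³ + 9³ + 8³ = 1 + 1 + 729 + 512 = 1243
1243 → 1³ + 2³ + 4³ + 3³ = 1 + 8 + 64 + 27 = 100
100 → 1³ + 0³ + 0³ = 1 + 0 + 0 = 1  — reached 1.

3-happy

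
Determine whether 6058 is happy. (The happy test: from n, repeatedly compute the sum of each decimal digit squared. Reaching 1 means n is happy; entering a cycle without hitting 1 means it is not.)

not happy

6058 → 125
125 → 30
30 → 9
9 → 81
81 → 65
65 → 61
61 → 37
37 → 58
58 → 89
89 → 145
145 → 42
42 → 20
20 → 4
4 → 16
16 → 37  — 37 already seen; the sequence cycles without reaching 1.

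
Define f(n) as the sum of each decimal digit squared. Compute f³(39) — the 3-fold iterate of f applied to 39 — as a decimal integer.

65

39 → 3² + 9² = 9 + 81 = 90
90 → 9² + 0² = 81 + 0 = 81
81 → 8² + 1² = 64 + 1 = 65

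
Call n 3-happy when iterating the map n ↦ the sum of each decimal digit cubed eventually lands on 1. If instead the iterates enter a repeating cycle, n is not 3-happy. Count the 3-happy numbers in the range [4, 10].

1

4: 4 → 64 → 280 → 520 → 133 → 55 → 250 → 133  — not 3-happy
5: 5 → 125 → 134 → 92 → 737 → 713 → 371 → 371  — not 3-happy
6: 6 → 216 → 225 → 141 → 66 → 432 → 99 → 1458 → 702 → 351 → 153 → 153  — not 3-happy
7: 7 → 343 → 118 → 514 → 190 → 730 → 370 → 370  — not 3-happy
8: 8 → 512 → 134 → 92 → 737 → 713 → 371 → 371  — not 3-happy
9: 9 → 729 → 1080 → 513 → 153 → 153  — not 3-happy
10: 10 → 1  — 3-happy
3-happy: 10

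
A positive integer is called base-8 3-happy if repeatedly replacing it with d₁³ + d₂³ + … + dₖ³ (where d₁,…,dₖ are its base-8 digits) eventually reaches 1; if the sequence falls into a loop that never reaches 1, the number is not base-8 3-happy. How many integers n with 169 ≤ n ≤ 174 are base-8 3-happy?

2

169: 169 → 134 → 224 → 91 → 55 → 559 → 469 → 476 → 434 → 440 → 559  — not base-8 3-happy
170: 170 → 141 → 134 → 224 → 91 → 55 → 559 → 469 → 476 → 434 → 440 → 559  — not base-8 3-happy
171: 171 → 160 → 72 → 2 → 8 → 1  — base-8 3-happy
172: 172 → 197 → 152 → 35 → 91 → 55 → 559 → 469 → 476 → 434 → 440 → 559  — not base-8 3-happy
173: 173 → 258 → 72 → 2 → 8 → 1  — base-8 3-happy
174: 174 → 349 → 277 → 197 → 152 → 35 → 91 → 55 → 559 → 469 → 476 → 434 → 440 → 559  — not base-8 3-happy
base-8 3-happy: 171, 173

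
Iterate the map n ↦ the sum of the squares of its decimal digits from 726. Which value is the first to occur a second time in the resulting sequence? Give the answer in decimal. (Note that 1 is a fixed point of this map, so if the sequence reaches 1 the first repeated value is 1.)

89

726 → 7² + 2² + 6² = 49 + 4 + 36 = 89
89 → 8² + 9² = 64 + 81 = 145
145 → 1² + 4² + 5² = 1 + 16 + 25 = 42
42 → 4² + 2² = 16 + 4 = 20
20 → 2² + 0² = 4 + 0 = 4
4 → 4² = 16
16 → 1² + 6² = 1 + 36 = 37
37 → 3² + 7² = 9 + 49 = 58
58 → 5² + 8² = 25 + 64 = 89  — 89 already appeared earlier.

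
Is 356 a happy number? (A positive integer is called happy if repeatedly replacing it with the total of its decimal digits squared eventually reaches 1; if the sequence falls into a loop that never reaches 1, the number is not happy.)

356 → 3² + 5² + 6² = 70
70 → 7² + 0² = 49
49 → 4² + 9² = 97
97 → 9² + 7² = 130
130 → 1² + 3² + 0² = 10
10 → 1² + 0² = 1  — reached 1.

happy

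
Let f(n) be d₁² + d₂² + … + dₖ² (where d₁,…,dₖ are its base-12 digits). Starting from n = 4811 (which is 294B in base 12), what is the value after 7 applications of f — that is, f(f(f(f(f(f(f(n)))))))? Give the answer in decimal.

4811 = (2,9,4,11)_12 → 2² + 9² + 4² + 11² = 222
222 = (1,6,6)_12 → 1² + 6² + 6² = 73
73 = (6,1)_12 → 6² + 1² = 37
37 = (3,1)_12 → 3² + 1² = 10
10 = (10)_12 → 10² = 100
100 = (8,4)_12 → 8² + 4² = 80
80 = (6,8)_12 → 6² + 8² = 100

100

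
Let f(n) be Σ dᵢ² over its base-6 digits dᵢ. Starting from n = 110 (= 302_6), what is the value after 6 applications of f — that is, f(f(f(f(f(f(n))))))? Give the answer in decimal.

41

110 = (3,0,2)_6 → 3² + 0² + 2² = 9 + 0 + 4 = 13
13 = (2,1)_6 → 2² + 1² = 4 + 1 = 5
5 = (5)_6 → 5² = 25
25 = (4,1)_6 → 4² + 1² = 16 + 1 = 17
17 = (2,5)_6 → 2² + 5² = 4 + 25 = 29
29 = (4,5)_6 → 4² + 5² = 16 + 25 = 41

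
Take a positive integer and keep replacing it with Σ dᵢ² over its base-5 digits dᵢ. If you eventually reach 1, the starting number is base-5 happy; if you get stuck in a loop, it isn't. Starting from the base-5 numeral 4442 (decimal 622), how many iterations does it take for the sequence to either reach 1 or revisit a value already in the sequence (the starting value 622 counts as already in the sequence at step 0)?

6

622 = (4,4,4,2)_5 → 4² + 4² + 4² + 2² = 16 + 16 + 16 + 4 = 52
52 = (2,0,2)_5 → 2² + 0² + 2² = 4 + 0 + 4 = 8
8 = (1,3)_5 → 1² + 3² = 1 + 9 = 10
10 = (2,0)_5 → 2² + 0² = 4 + 0 = 4
4 = (4)_5 → 4² = 16
16 = (3,1)_5 → 3² + 1² = 9 + 1 = 10  — 10 repeats.
That took 6 steps.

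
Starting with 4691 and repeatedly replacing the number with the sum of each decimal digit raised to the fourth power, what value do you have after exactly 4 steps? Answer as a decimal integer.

4114

4691 → 4⁴ + 6⁴ + 9⁴ + 1⁴ = 256 + 1296 + 6561 + 1 = 8114
8114 → 8⁴ + 1⁴ + 1⁴ + 4⁴ = 4096 + 1 + 1 + 256 = 4354
4354 → 4⁴ + 3⁴ + 5⁴ + 4⁴ = 256 + 81 + 625 + 256 = 1218
1218 → 1⁴ + 2⁴ + 1⁴ + 8⁴ = 1 + 16 + 1 + 4096 = 4114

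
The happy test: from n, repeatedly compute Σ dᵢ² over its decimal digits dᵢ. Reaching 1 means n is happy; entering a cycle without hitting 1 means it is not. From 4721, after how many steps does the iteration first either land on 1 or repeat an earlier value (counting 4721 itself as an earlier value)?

4721 → 4² + 7² + 2² + 1² = 16 + 49 + 4 + 1 = 70
70 → 7² + 0² = 49 + 0 = 49
49 → 4² + 9² = 16 + 81 = 97
97 → 9² + 7² = 81 + 49 = 130
130 → 1² + 3² + 0² = 1 + 9 + 0 = 10
10 → 1² + 0² = 1 + 0 = 1  — reached 1.
That took 6 steps.

6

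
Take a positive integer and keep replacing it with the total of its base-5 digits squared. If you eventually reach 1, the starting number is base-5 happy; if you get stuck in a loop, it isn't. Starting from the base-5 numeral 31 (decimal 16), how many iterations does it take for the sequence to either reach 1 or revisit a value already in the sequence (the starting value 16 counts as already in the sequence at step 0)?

16 = (3,1)_5 → 3² + 1² = 10
10 = (2,0)_5 → 2² + 0² = 4
4 = (4)_5 → 4² = 16  — 16 repeats.
That took 3 steps.

3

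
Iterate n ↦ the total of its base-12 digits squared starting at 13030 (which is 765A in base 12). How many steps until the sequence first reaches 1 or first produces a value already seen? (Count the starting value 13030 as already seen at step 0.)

4

13030 = (7,6,5,10)_12 → 210
210 = (1,5,6)_12 → 62
62 = (5,2)_12 → 29
29 = (2,5)_12 → 29  — 29 repeats.
That took 4 steps.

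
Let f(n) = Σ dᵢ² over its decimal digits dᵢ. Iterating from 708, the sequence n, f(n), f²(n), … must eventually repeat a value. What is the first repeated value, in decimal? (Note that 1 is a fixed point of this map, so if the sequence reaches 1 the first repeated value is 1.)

4

708 → 7² + 0² + 8² = 113
113 → 1² + 1² + 3² = 11
11 → 1² + 1² = 2
2 → 2² = 4
4 → 4² = 16
16 → 1² + 6² = 37
37 → 3² + 7² = 58
58 → 5² + 8² = 89
89 → 8² + 9² = 145
145 → 1² + 4² + 5² = 42
42 → 4² + 2² = 20
20 → 2² + 0² = 4  — 4 already appeared earlier.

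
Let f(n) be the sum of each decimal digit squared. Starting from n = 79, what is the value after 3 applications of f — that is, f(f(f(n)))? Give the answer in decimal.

79 → 7² + 9² = 49 + 81 = 130
130 → 1² + 3² + 0² = 1 + 9 + 0 = 10
10 → 1² + 0² = 1 + 0 = 1

1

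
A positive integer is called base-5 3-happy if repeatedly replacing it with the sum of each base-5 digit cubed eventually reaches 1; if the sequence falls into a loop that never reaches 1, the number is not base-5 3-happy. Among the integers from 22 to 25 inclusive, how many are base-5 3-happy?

22: 22 → 72 → 80 → 28 → 28  (repeats 28)
23: 23 → 91 → 55 → 9 → 65 → 35 → 9  (repeats 9)
24: 24 → 128 → 28 → 28  (repeats 28)
25: 25 → 1  (reaches 1)
base-5 3-happy: 25

1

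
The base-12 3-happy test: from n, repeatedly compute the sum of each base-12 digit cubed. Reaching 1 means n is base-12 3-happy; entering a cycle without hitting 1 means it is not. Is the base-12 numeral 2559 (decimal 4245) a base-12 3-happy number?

4245 = (2,5,5,9)_12 → 2³ + 5³ + 5³ + 9³ = 987
987 = (6,10,3)_12 → 6³ + 10³ + 3³ = 1243
1243 = (8,7,7)_12 → 8³ + 7³ + 7³ = 1198
1198 = (8,3,10)_12 → 8³ + 3³ + 10³ = 1539
1539 = (10,8,3)_12 → 10³ + 8³ + 3³ = 1539  — 1539 already seen; the sequence cycles without reaching 1.

not base-12 3-happy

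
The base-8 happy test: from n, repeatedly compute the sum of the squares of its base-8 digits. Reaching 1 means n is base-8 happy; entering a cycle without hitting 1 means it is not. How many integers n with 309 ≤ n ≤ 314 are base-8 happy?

1

309: 309 → 77 → 27 → 18 → 8 → 1  — base-8 happy
310: 310 → 88 → 10 → 5 → 25 → 10  — not base-8 happy
311: 311 → 101 → 42 → 29 → 34 → 20 → 20  — not base-8 happy
312: 312 → 65 → 2 → 4 → 16 → 4  — not base-8 happy
313: 313 → 66 → 5 → 25 → 10 → 5  — not base-8 happy
314: 314 → 69 → 26 → 13 → 26  — not base-8 happy
base-8 happy: 309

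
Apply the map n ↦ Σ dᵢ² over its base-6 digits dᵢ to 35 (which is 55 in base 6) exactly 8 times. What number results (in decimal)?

35 = (5,5)_6 → 5² + 5² = 50
50 = (1,2,2)_6 → 1² + 2² + 2² = 9
9 = (1,3)_6 → 1² + 3² = 10
10 = (1,4)_6 → 1² + 4² = 17
17 = (2,5)_6 → 2² + 5² = 29
29 = (4,5)_6 → 4² + 5² = 41
41 = (1,0,5)_6 → 1² + 0² + 5² = 26
26 = (4,2)_6 → 4² + 2² = 20

20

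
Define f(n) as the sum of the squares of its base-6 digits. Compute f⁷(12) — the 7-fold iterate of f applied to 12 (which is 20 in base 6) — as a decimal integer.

17

12 = (2,0)_6 → 2² + 0² = 4
4 = (4)_6 → 4² = 16
16 = (2,4)_6 → 2² + 4² = 20
20 = (3,2)_6 → 3² + 2² = 13
13 = (2,1)_6 → 2² + 1² = 5
5 = (5)_6 → 5² = 25
25 = (4,1)_6 → 4² + 1² = 17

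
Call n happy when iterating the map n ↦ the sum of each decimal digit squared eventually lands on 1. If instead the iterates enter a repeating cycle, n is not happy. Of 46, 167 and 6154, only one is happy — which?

46: 46 → 52 → 29 → 85 → 89 → 145 → 42 → 20 → 4 → 16 → 37 → 58 → 89  — repeats 89 (not happy)
167: 167 → 86 → 100 → 1  — reaches 1 (happy)
6154: 6154 → 78 → 113 → 11 → 2 → 4 → 16 → 37 → 58 → 89 → 145 → 42 → 20 → 4  — repeats 4 (not happy)

167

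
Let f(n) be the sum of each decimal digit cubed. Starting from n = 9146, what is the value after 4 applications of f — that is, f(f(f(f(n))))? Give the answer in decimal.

9146 → 9³ + 1³ + 4³ + 6³ = 1010
1010 → 1³ + 0³ + 1³ + 0³ = 2
2 → 2³ = 8
8 → 8³ = 512

512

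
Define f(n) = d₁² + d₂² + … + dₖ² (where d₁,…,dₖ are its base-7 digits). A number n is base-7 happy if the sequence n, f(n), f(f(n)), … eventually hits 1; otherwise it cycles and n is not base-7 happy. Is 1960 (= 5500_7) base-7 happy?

not base-7 happy

1960 = (5,5,0,0)_7 → 5² + 5² + 0² + 0² = 25 + 25 + 0 + 0 = 50
50 = (1,0,1)_7 → 1² + 0² + 1² = 1 + 0 + 1 = 2
2 = (2)_7 → 2² = 4
4 = (4)_7 → 4² = 16
16 = (2,2)_7 → 2² + 2² = 4 + 4 = 8
8 = (1,1)_7 → 1² + 1² = 1 + 1 = 2  — 2 already seen; the sequence cycles without reaching 1.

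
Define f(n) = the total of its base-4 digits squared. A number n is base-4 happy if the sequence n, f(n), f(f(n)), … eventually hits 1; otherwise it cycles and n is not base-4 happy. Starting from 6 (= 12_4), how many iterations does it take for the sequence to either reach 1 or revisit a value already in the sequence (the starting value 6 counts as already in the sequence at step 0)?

6 = (1,2)_4 → 1² + 2² = 5
5 = (1,1)_4 → 1² + 1² = 2
2 = (2)_4 → 2² = 4
4 = (1,0)_4 → 1² + 0² = 1  — reached 1.
That took 4 steps.

4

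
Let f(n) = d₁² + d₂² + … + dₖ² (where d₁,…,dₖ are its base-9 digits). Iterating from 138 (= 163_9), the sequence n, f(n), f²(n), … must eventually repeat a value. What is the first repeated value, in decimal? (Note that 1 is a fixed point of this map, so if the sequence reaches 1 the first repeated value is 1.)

68

138 = (1,6,3)_9 → 1² + 6² + 3² = 1 + 36 + 9 = 46
46 = (5,1)_9 → 5² + 1² = 25 + 1 = 26
26 = (2,8)_9 → 2² + 8² = 4 + 64 = 68
68 = (7,5)_9 → 7² + 5² = 49 + 25 = 74
74 = (8,2)_9 → 8² + 2² = 64 + 4 = 68  — 68 already appeared earlier.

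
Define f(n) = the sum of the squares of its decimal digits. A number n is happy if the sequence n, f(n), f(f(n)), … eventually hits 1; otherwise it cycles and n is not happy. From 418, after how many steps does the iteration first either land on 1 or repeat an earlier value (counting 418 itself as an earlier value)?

12

418 → 4² + 1² + 8² = 81
81 → 8² + 1² = 65
65 → 6² + 5² = 61
61 → 6² + 1² = 37
37 → 3² + 7² = 58
58 → 5² + 8² = 89
89 → 8² + 9² = 145
145 → 1² + 4² + 5² = 42
42 → 4² + 2² = 20
20 → 2² + 0² = 4
4 → 4² = 16
16 → 1² + 6² = 37  — 37 repeats.
That took 12 steps.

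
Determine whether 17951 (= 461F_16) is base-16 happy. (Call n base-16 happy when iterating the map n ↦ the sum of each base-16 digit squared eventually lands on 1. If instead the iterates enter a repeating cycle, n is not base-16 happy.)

17951 = (4,6,1,15)_16 → 4² + 6² + 1² + 15² = 16 + 36 + 1 + 225 = 278
278 = (1,1,6)_16 → 1² + 1² + 6² = 1 + 1 + 36 = 38
38 = (2,6)_16 → 2² + 6² = 4 + 36 = 40
40 = (2,8)_16 → 2² + 8² = 4 + 64 = 68
68 = (4,4)_16 → 4² + 4² = 16 + 16 = 32
32 = (2,0)_16 → 2² + 0² = 4 + 0 = 4
4 = (4)_16 → 4² = 16
16 = (1,0)_16 → 1² + 0² = 1 + 0 = 1  — reached 1.

base-16 happy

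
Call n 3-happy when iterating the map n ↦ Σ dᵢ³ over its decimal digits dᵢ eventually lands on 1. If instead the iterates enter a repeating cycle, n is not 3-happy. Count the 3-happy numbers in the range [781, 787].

781: 781 → 856 → 853 → 664 → 496 → 1009 → 730 → 370 → 370  — not 3-happy
782: 782 → 863 → 755 → 593 → 881 → 1025 → 134 → 92 → 737 → 713 → 371 → 371  — not 3-happy
783: 783 → 882 → 1032 → 36 → 243 → 99 → 1458 → 702 → 351 → 153 → 153  — not 3-happy
784: 784 → 919 → 1459 → 919  — not 3-happy
785: 785 → 980 → 1241 → 74 → 407 → 407  — not 3-happy
786: 786 → 1071 → 345 → 216 → 225 → 141 → 66 → 432 → 99 → 1458 → 702 → 351 → 153 → 153  — not 3-happy
787: 787 → 1198 → 1243 → 100 → 1  — 3-happy
3-happy: 787

1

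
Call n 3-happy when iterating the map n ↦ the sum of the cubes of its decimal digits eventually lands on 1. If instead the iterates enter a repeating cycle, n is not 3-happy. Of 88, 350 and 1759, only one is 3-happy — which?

1759

88: 88 → 1024 → 73 → 370 → 370  — repeats 370 (not 3-happy)
350: 350 → 152 → 134 → 92 → 737 → 713 → 371 → 371  — repeats 371 (not 3-happy)
1759: 1759 → 1198 → 1243 → 100 → 1  — reaches 1 (3-happy)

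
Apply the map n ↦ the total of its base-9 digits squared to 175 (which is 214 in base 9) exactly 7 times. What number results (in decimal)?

65

175 = (2,1,4)_9 → 2² + 1² + 4² = 4 + 1 + 16 = 21
21 = (2,3)_9 → 2² + 3² = 4 + 9 = 13
13 = (1,4)_9 → 1² + 4² = 1 + 16 = 17
17 = (1,8)_9 → 1² + 8² = 1 + 64 = 65
65 = (7,2)_9 → 7² + 2² = 49 + 4 = 53
53 = (5,8)_9 → 5² + 8² = 25 + 64 = 89
89 = (1,0,8)_9 → 1² + 0² + 8² = 1 + 0 + 64 = 65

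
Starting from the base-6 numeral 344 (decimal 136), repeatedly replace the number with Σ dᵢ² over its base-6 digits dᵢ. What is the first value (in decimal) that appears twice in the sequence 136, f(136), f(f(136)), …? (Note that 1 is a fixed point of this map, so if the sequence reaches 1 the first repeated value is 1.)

41

136 = (3,4,4)_6 → 41
41 = (1,0,5)_6 → 26
26 = (4,2)_6 → 20
20 = (3,2)_6 → 13
13 = (2,1)_6 → 5
5 = (5)_6 → 25
25 = (4,1)_6 → 17
17 = (2,5)_6 → 29
29 = (4,5)_6 → 41  — 41 already appeared earlier.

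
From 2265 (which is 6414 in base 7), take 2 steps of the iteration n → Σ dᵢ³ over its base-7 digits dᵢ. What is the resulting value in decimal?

9

2265 = (6,4,1,4)_7 → 6³ + 4³ + 1³ + 4³ = 216 + 64 + 1 + 64 = 345
345 = (1,0,0,2)_7 → 1³ + 0³ + 0³ + 2³ = 1 + 0 + 0 + 8 = 9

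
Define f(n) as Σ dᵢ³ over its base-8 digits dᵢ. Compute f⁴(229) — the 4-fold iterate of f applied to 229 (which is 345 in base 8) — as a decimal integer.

229 = (3,4,5)_8 → 3³ + 4³ + 5³ = 27 + 64 + 125 = 216
216 = (3,3,0)_8 → 3³ + 3³ + 0³ = 27 + 27 + 0 = 54
54 = (6,6)_8 → 6³ + 6³ = 216 + 216 = 432
432 = (6,6,0)_8 → 6³ + 6³ + 0³ = 216 + 216 + 0 = 432

432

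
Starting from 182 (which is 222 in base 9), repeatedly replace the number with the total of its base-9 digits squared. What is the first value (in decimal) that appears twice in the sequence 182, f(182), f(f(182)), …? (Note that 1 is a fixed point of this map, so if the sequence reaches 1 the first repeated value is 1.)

182 = (2,2,2)_9 → 2² + 2² + 2² = 4 + 4 + 4 = 12
12 = (1,3)_9 → 1² + 3² = 1 + 9 = 10
10 = (1,1)_9 → 1² + 1² = 1 + 1 = 2
2 = (2)_9 → 2² = 4
4 = (4)_9 → 4² = 16
16 = (1,7)_9 → 1² + 7² = 1 + 49 = 50
50 = (5,5)_9 → 5² + 5² = 25 + 25 = 50  — 50 already appeared earlier.

50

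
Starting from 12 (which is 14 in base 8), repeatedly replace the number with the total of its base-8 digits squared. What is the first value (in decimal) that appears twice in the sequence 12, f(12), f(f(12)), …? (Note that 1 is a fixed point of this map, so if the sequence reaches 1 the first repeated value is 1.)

12 = (1,4)_8 → 17
17 = (2,1)_8 → 5
5 = (5)_8 → 25
25 = (3,1)_8 → 10
10 = (1,2)_8 → 5  — 5 already appeared earlier.

5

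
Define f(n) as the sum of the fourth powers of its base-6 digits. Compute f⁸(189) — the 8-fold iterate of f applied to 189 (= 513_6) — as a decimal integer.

189 = (5,1,3)_6 → 5⁴ + 1⁴ + 3⁴ = 625 + 1 + 81 = 707
707 = (3,1,3,5)_6 → 3⁴ + 1⁴ + 3⁴ + 5⁴ = 81 + 1 + 81 + 625 = 788
788 = (3,3,5,2)_6 → 3⁴ + 3⁴ + 5⁴ + 2⁴ = 81 + 81 + 625 + 16 = 803
803 = (3,4,1,5)_6 → 3⁴ + 4⁴ + 1⁴ + 5⁴ = 81 + 256 + 1 + 625 = 963
963 = (4,2,4,3)_6 → 4⁴ + 2⁴ + 4⁴ + 3⁴ = 256 + 16 + 256 + 81 = 609
609 = (2,4,5,3)_6 → 2⁴ + 4⁴ + 5⁴ + 3⁴ = 16 + 256 + 625 + 81 = 978
978 = (4,3,1,0)_6 → 4⁴ + 3⁴ + 1⁴ + 0⁴ = 256 + 81 + 1 + 0 = 338
338 = (1,3,2,2)_6 → 1⁴ + 3⁴ + 2⁴ + 2⁴ = 1 + 81 + 16 + 16 = 114

114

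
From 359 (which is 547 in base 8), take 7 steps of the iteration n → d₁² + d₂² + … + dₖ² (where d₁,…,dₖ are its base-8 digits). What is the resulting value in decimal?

359 = (5,4,7)_8 → 5² + 4² + 7² = 25 + 16 + 49 = 90
90 = (1,3,2)_8 → 1² + 3² + 2² = 1 + 9 + 4 = 14
14 = (1,6)_8 → 1² + 6² = 1 + 36 = 37
37 = (4,5)_8 → 4² + 5² = 16 + 25 = 41
41 = (5,1)_8 → 5² + 1² = 25 + 1 = 26
26 = (3,2)_8 → 3² + 2² = 9 + 4 = 13
13 = (1,5)_8 → 1² + 5² = 1 + 25 = 26

26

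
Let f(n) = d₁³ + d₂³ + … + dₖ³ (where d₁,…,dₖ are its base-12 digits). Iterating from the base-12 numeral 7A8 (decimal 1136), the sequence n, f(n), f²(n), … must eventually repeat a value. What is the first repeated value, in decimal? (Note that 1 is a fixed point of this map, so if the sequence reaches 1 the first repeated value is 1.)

1136 = (7,10,8)_12 → 7³ + 10³ + 8³ = 1855
1855 = (1,0,10,7)_12 → 1³ + 0³ + 10³ + 7³ = 1344
1344 = (9,4,0)_12 → 9³ + 4³ + 0³ = 793
793 = (5,6,1)_12 → 5³ + 6³ + 1³ = 342
342 = (2,4,6)_12 → 2³ + 4³ + 6³ = 288
288 = (2,0,0)_12 → 2³ + 0³ + 0³ = 8
8 = (8)_12 → 8³ = 512
512 = (3,6,8)_12 → 3³ + 6³ + 8³ = 755
755 = (5,2,11)_12 → 5³ + 2³ + 11³ = 1464
1464 = (10,2,0)_12 → 10³ + 2³ + 0³ = 1008
1008 = (7,0,0)_12 → 7³ + 0³ + 0³ = 343
343 = (2,4,7)_12 → 2³ + 4³ + 7³ = 415
415 = (2,10,7)_12 → 2³ + 10³ + 7³ = 1351
1351 = (9,4,7)_12 → 9³ + 4³ + 7³ = 1136  — 1136 already appeared earlier.

1136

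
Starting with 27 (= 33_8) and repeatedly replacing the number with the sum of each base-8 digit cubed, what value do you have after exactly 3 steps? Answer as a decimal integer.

27 = (3,3)_8 → 3³ + 3³ = 27 + 27 = 54
54 = (6,6)_8 → 6³ + 6³ = 216 + 216 = 432
432 = (6,6,0)_8 → 6³ + 6³ + 0³ = 216 + 216 + 0 = 432

432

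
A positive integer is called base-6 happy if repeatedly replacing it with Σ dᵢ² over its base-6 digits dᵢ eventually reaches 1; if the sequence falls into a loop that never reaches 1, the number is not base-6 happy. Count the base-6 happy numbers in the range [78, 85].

1

78: 78 → 5 → 25 → 17 → 29 → 41 → 26 → 20 → 13 → 5  — not base-6 happy
79: 79 → 6 → 1  — base-6 happy
80: 80 → 9 → 10 → 17 → 29 → 41 → 26 → 20 → 13 → 5 → 25 → 17  — not base-6 happy
81: 81 → 14 → 8 → 5 → 25 → 17 → 29 → 41 → 26 → 20 → 13 → 5  — not base-6 happy
82: 82 → 21 → 18 → 9 → 10 → 17 → 29 → 41 → 26 → 20 → 13 → 5 → 25 → 17  — not base-6 happy
83: 83 → 30 → 25 → 17 → 29 → 41 → 26 → 20 → 13 → 5 → 25  — not base-6 happy
84: 84 → 8 → 5 → 25 → 17 → 29 → 41 → 26 → 20 → 13 → 5  — not base-6 happy
85: 85 → 9 → 10 → 17 → 29 → 41 → 26 → 20 → 13 → 5 → 25 → 17  — not base-6 happy
base-6 happy: 79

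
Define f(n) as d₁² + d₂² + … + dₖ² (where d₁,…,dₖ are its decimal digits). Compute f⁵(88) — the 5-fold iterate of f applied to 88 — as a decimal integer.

26

88 → 8² + 8² = 64 + 64 = 128
128 → 1² + 2² + 8² = 1 + 4 + 64 = 69
69 → 6² + 9² = 36 + 81 = 117
117 → 1² + 1² + 7² = 1 + 1 + 49 = 51
51 → 5² + 1² = 25 + 1 = 26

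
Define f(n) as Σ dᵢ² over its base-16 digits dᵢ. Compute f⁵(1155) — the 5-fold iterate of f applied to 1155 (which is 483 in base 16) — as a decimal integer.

64

1155 = (4,8,3)_16 → 4² + 8² + 3² = 89
89 = (5,9)_16 → 5² + 9² = 106
106 = (6,10)_16 → 6² + 10² = 136
136 = (8,8)_16 → 8² + 8² = 128
128 = (8,0)_16 → 8² + 0² = 64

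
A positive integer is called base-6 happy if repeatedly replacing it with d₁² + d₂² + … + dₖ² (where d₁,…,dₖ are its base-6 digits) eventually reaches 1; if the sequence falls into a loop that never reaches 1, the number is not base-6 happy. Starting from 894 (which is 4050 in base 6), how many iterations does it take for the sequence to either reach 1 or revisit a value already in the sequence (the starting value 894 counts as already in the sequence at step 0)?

9

894 = (4,0,5,0)_6 → 41
41 = (1,0,5)_6 → 26
26 = (4,2)_6 → 20
20 = (3,2)_6 → 13
13 = (2,1)_6 → 5
5 = (5)_6 → 25
25 = (4,1)_6 → 17
17 = (2,5)_6 → 29
29 = (4,5)_6 → 41  — 41 repeats.
That took 9 steps.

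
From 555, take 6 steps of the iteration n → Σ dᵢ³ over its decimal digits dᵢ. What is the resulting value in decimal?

513

555 → 5³ + 5³ + 5³ = 375
375 → 3³ + 7³ + 5³ = 495
495 → 4³ + 9³ + 5³ = 918
918 → 9³ + 1³ + 8³ = 1242
1242 → 1³ + 2³ + 4³ + 2³ = 81
81 → 8³ + 1³ = 513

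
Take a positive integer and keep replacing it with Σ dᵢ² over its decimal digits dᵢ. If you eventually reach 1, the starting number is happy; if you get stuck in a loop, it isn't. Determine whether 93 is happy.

not happy

93 → 9² + 3² = 90
90 → 9² + 0² = 81
81 → 8² + 1² = 65
65 → 6² + 5² = 61
61 → 6² + 1² = 37
37 → 3² + 7² = 58
58 → 5² + 8² = 89
89 → 8² + 9² = 145
145 → 1² + 4² + 5² = 42
42 → 4² + 2² = 20
20 → 2² + 0² = 4
4 → 4² = 16
16 → 1² + 6² = 37  — 37 already seen; the sequence cycles without reaching 1.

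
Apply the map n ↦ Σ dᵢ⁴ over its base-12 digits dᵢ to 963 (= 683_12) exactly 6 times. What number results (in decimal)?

20016

963 = (6,8,3)_12 → 5473
5473 = (3,2,0,1)_12 → 98
98 = (8,2)_12 → 4112
4112 = (2,4,6,8)_12 → 5664
5664 = (3,3,4,0)_12 → 418
418 = (2,10,10)_12 → 20016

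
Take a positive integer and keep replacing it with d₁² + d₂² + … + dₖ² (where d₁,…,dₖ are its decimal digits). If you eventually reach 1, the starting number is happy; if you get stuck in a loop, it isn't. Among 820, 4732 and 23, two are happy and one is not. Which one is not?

820: 820 → 68 → 100 → 1  — reaches 1 (happy)
4732: 4732 → 78 → 113 → 11 → 2 → 4 → 16 → 37 → 58 → 89 → 145 → 42 → 20 → 4  — repeats 4 (not happy)
23: 23 → 13 → 10 → 1  — reaches 1 (happy)

4732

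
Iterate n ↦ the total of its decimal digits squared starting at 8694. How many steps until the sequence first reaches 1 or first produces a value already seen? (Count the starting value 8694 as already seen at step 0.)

13

8694 → 197
197 → 131
131 → 11
11 → 2
2 → 4
4 → 16
16 → 37
37 → 58
58 → 89
89 → 145
145 → 42
42 → 20
20 → 4  — 4 repeats.
That took 13 steps.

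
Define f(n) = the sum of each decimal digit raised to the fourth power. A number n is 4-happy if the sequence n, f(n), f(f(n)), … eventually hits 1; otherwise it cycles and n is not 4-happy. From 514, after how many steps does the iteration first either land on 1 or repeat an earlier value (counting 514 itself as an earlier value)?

3

514 → 5⁴ + 1⁴ + 4⁴ = 882
882 → 8⁴ + 8⁴ + 2⁴ = 8208
8208 → 8⁴ + 2⁴ + 0⁴ + 8⁴ = 8208  — 8208 repeats.
That took 3 steps.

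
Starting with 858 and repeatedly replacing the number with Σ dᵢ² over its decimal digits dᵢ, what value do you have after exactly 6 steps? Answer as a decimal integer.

858 → 8² + 5² + 8² = 64 + 25 + 64 = 153
153 → 1² + 5² + 3² = 1 + 25 + 9 = 35
35 → 3² + 5² = 9 + 25 = 34
34 → 3² + 4² = 9 + 16 = 25
25 → 2² + 5² = 4 + 25 = 29
29 → 2² + 9² = 4 + 81 = 85

85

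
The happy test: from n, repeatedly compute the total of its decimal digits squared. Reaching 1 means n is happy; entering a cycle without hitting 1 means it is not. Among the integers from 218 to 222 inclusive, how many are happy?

218: 218 → 69 → 117 → 51 → 26 → 40 → 16 → 37 → 58 → 89 → 145 → 42 → 20 → 4 → 16  (repeats 16)
219: 219 → 86 → 100 → 1  (reaches 1)
220: 220 → 8 → 64 → 52 → 29 → 85 → 89 → 145 → 42 → 20 → 4 → 16 → 37 → 58 → 89  (repeats 89)
221: 221 → 9 → 81 → 65 → 61 → 37 → 58 → 89 → 145 → 42 → 20 → 4 → 16 → 37  (repeats 37)
222: 222 → 12 → 5 → 25 → 29 → 85 → 89 → 145 → 42 → 20 → 4 → 16 → 37 → 58 → 89  (repeats 89)
happy: 219

1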